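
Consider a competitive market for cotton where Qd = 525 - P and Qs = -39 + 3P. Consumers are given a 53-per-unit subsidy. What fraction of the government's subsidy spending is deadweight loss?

DWL / government spending = 53/1130

Pre-subsidy: 525 - P = -39 + 3P gives P* = 141, Q* = 384.
With the rebate, buyers effectively pay Pb = Ps − 53, where Ps is the price sellers receive.
Demand in terms of Ps becomes Qd = 525 − 1(Ps − 53) = 578 - Ps. Setting this equal to supply: 578 - Ps = -39 + 3Ps, so Ps = 154.25.
Buyers pay Pb = 154.25 − 53 = 101.25; Q' = -39 + 3·154.25 = 423.75.
ΔCS = ½(384 + 423.75)(141 − 101.25) = 16054.03125; ΔPS = ½(384 + 423.75)(154.25 − 141) = 5351.34375.
Government spending = 53 × 423.75 = 22458.75.
DWL = ½ × 53 × (423.75 − 384) = 1053.375; fraction = 1053.375 / 22458.75 = 53/1130.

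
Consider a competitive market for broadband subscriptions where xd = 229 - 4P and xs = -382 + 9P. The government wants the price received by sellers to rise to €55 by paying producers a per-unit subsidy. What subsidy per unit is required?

Required subsidy s = €26 per unit

At a seller price of 55, quantity supplied is -382 + 9·55 = 113.
Buyers absorb 113 only when they pay Pb with 229 − 4·Pb = 113, i.e. Pb = 29.
s = Ps − Pb = 55 − 29 = 26.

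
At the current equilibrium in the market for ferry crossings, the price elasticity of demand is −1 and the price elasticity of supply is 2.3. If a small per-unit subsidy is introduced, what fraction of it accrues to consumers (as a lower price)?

Consumer share = 23/33

For a small subsidy around the equilibrium, the benefit split depends on the relative slopes, which at a point are proportional to the elasticities.
Buyer share = εs/(εs + |εd|) = 2.3/(2.3 + 1) = 23/33; seller share = |εd|/(εs + |εd|) = 10/33.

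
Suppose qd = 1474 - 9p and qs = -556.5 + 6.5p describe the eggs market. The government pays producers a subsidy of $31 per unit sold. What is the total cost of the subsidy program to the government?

Government cost = $12772

Pre-subsidy: 1474 - 9p = -556.5 + 6.5p gives p* = 131, q* = 295.
With the subsidy, sellers receive ps = pb + 31 for each unit, where pb is the price buyers pay.
Supply in terms of pb becomes qs = -556.5 + 6.5(pb + 31) = -355 + 6.5pb. Setting this equal to demand: 1474 - 9pb = -355 + 6.5pb, so pb = 118.
Sellers receive ps = 118 + 31 = 149; q' = 1474 − 9·118 = 412.
Government outlay = subsidy × quantity = 31 × 412 = 12772.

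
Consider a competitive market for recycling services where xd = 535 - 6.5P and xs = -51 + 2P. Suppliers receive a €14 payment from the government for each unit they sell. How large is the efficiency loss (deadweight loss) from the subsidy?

Deadweight loss = 2548/17

Pre-subsidy: 535 - 6.5P = -51 + 2P gives P* = 1172/17, x* = 1477/17.
With the subsidy, sellers receive Ps = Pb + 14 for each unit, where Pb is the price buyers pay.
Supply in terms of Pb becomes xs = -51 + 2(Pb + 14) = -23 + 2Pb. Setting this equal to demand: 535 - 6.5Pb = -23 + 2Pb, so Pb = 1116/17.
Sellers receive Ps = 1116/17 + 14 = 1354/17; x' = 535 − 6.5·(1116/17) = 1841/17.
The subsidy expands output by 1841/17 − 1477/17 = 364/17 past the efficient level; on those units the gap between marginal cost and willingness to pay runs from 0 up to 14.
DWL = ½ × 14 × 364/17 = 2548/17.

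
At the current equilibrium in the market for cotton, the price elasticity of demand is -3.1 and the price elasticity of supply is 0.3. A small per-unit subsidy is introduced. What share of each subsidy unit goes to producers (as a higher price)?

Producer share = 31/34

For a small subsidy around the equilibrium, the benefit split depends on the relative slopes, which at a point are proportional to the elasticities.
Buyer share = εs/(εs + |εd|) = 0.3/(0.3 + 3.1) = 3/34; seller share = |εd|/(εs + |εd|) = 31/34.
So producers capture 31/34 of the subsidy.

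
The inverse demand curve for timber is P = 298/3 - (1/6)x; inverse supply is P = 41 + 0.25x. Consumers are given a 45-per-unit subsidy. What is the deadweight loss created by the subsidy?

Deadweight loss = 2430

Pre-subsidy: 298/3 - (1/6)x = 41 + 0.25x gives x* = 140 and P* = 76.
With the rebate, buyers effectively pay Pb = Ps − 45, where Ps is the price sellers receive.
On the curves, Pb = 298/3 - (1/6)x and Ps = 41 + 0.25x; the wedge Ps − Pb = 45 gives 41 + 0.25x − (298/3 - (1/6)x) = 45, so x' = 248.
Then Pb = 298/3 − (1/6)·248 = 58 and Ps = 41 + 0.25·248 = 103.
The subsidy expands output by 248 − 140 = 108 past the efficient level; on those units the gap between marginal cost and willingness to pay runs from 0 up to 45.
DWL = ½ × 45 × 108 = 2430.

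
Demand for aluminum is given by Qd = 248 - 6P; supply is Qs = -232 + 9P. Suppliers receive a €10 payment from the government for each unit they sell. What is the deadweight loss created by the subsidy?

Pre-subsidy: 248 - 6P = -232 + 9P gives P* = 32, Q* = 56.
With the subsidy, sellers receive Ps = Pb + 10 for each unit, where Pb is the price buyers pay.
Supply in terms of Pb becomes Qs = -232 + 9(Pb + 10) = -142 + 9Pb. Setting this equal to demand: 248 - 6Pb = -142 + 9Pb, so Pb = 26.
Sellers receive Ps = 26 + 10 = 36; Q' = 248 − 6·26 = 92.
The subsidy expands output by 92 − 56 = 36 past the efficient level; on those units the gap between marginal cost and willingness to pay runs from 0 up to 10.
DWL = ½ × 10 × 36 = 180.

Deadweight loss = €180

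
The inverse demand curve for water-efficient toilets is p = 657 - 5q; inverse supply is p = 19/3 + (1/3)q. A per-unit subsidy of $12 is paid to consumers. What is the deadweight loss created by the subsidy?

Pre-subsidy: 657 - 5q = 19/3 + (1/3)q gives q* = 122 and p* = 47.
With the rebate, buyers effectively pay pb = ps − 12, where ps is the price sellers receive.
On the curves, pb = 657 - 5q and ps = 19/3 + (1/3)q; the wedge ps − pb = 12 gives 19/3 + (1/3)q − (657 - 5q) = 12, so q' = 124.25.
Then pb = 657 − 5·124.25 = 35.75 and ps = 19/3 + (1/3)·124.25 = 47.75.
The subsidy expands output by 124.25 − 122 = 2.25 past the efficient level; on those units the gap between marginal cost and willingness to pay runs from 0 up to 12.
DWL = ½ × 12 × 2.25 = 13.5.

Deadweight loss = $13.5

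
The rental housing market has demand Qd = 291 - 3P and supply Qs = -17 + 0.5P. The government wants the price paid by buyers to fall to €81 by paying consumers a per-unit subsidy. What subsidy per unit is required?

Required subsidy s = €49 per unit

At a buyer price of 81, quantity demanded is 291 − 3·81 = 48.
Sellers supply 48 only when they receive Ps with -17 + 0.5·Ps = 48, i.e. Ps = 130.
s = Ps − Pb = 130 − 81 = 49.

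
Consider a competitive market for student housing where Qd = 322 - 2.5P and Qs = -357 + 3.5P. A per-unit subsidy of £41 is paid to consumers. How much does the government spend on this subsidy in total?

Government cost = £4053.875

Pre-subsidy: 322 - 2.5P = -357 + 3.5P gives P* = 679/6, Q* = 469/12.
With the rebate, buyers effectively pay Pb = Ps − 41, where Ps is the price sellers receive.
Demand in terms of Ps becomes Qd = 322 − 2.5(Ps − 41) = 424.5 - 2.5Ps. Setting this equal to supply: 424.5 - 2.5Ps = -357 + 3.5Ps, so Ps = 130.25.
Buyers pay Pb = 130.25 − 41 = 89.25; Q' = -357 + 3.5·130.25 = 98.875.
Government outlay = subsidy × quantity = 41 × 98.875 = 4053.875.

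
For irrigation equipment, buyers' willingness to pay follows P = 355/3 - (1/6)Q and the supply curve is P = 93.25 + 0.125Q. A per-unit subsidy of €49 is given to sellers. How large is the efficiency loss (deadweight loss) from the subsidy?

Deadweight loss = €4116

Pre-subsidy: 355/3 - (1/6)Q = 93.25 + 0.125Q gives Q* = 86 and P* = 104.
With the subsidy, sellers receive Ps = Pb + 49 for each unit, where Pb is the price buyers pay.
On the curves, Pb = 355/3 - (1/6)Q and Ps = 93.25 + 0.125Q; the wedge Ps − Pb = 49 gives 93.25 + 0.125Q − (355/3 - (1/6)Q) = 49, so Q' = 254.
Then Pb = 355/3 − (1/6)·254 = 76 and Ps = 93.25 + 0.125·254 = 125.
The subsidy expands output by 254 − 86 = 168 past the efficient level; on those units the gap between marginal cost and willingness to pay runs from 0 up to 49.
DWL = ½ × 49 × 168 = 4116.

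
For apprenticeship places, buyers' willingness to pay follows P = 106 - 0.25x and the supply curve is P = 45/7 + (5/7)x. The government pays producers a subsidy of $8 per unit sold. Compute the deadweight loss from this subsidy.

Deadweight loss = 896/27

Pre-subsidy: 106 - 0.25x = 45/7 + (5/7)x gives x* = 2788/27 and P* = 2165/27.
With the subsidy, sellers receive Ps = Pb + 8 for each unit, where Pb is the price buyers pay.
On the curves, Pb = 106 - 0.25x and Ps = 45/7 + (5/7)x; the wedge Ps − Pb = 8 gives 45/7 + (5/7)x − (106 - 0.25x) = 8, so x' = 1004/9.
Then Pb = 106 − 0.25·(1004/9) = 703/9 and Ps = 45/7 + (5/7)·(1004/9) = 775/9.
The subsidy expands output by 1004/9 − 2788/27 = 224/27 past the efficient level; on those units the gap between marginal cost and willingness to pay runs from 0 up to 8.
DWL = ½ × 8 × 224/27 = 896/27.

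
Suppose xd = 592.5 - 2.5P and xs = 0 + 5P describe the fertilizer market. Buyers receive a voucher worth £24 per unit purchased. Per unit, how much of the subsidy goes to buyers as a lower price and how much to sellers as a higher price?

Pre-subsidy: 592.5 - 2.5P = 0 + 5P gives P* = 79, x* = 395.
With the rebate, buyers effectively pay Pb = Ps − 24, where Ps is the price sellers receive.
Demand in terms of Ps becomes xd = 592.5 − 2.5(Ps − 24) = 652.5 - 2.5Ps. Setting this equal to supply: 652.5 - 2.5Ps = 0 + 5Ps, so Ps = 87.
Buyers pay Pb = 87 − 24 = 63; x' = 0 + 5·87 = 435.
Buyers' price falls by P* − Pb = 79 − 63 = 16; sellers' price rises by Ps − P* = 87 − 79 = 8.

Buyers gain £16 per unit; sellers gain £8 per unit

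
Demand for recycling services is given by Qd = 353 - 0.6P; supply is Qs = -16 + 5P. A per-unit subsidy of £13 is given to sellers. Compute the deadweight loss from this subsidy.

Deadweight loss = 2535/56

Pre-subsidy: 353 - 0.6P = -16 + 5P gives P* = 1845/28, Q* = 8777/28.
With the subsidy, sellers receive Ps = Pb + 13 for each unit, where Pb is the price buyers pay.
Supply in terms of Pb becomes Qs = -16 + 5(Pb + 13) = 49 + 5Pb. Setting this equal to demand: 353 - 0.6Pb = 49 + 5Pb, so Pb = 380/7.
Sellers receive Ps = 380/7 + 13 = 471/7; Q' = 353 − 0.6·(380/7) = 2243/7.
The subsidy expands output by 2243/7 − 8777/28 = 195/28 past the efficient level; on those units the gap between marginal cost and willingness to pay runs from 0 up to 13.
DWL = ½ × 13 × 195/28 = 2535/56.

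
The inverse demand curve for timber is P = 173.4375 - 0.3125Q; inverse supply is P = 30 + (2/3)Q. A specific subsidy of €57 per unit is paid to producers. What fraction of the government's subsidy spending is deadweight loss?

DWL / government spending = 152/1069

Pre-subsidy: 173.4375 - 0.3125Q = 30 + (2/3)Q gives Q* = 6885/47 and P* = 6000/47.
With the subsidy, sellers receive Ps = Pb + 57 for each unit, where Pb is the price buyers pay.
On the curves, Pb = 173.4375 - 0.3125Q and Ps = 30 + (2/3)Q; the wedge Ps − Pb = 57 gives 30 + (2/3)Q − (173.4375 - 0.3125Q) = 57, so Q' = 9621/47.
Then Pb = 173.4375 − 0.3125·(9621/47) = 5145/47 and Ps = 30 + (2/3)·(9621/47) = 7824/47.
ΔCS = ½(6885/47 + 9621/47)(6000/47 − 5145/47) = 7056315/2209; ΔPS = ½(6885/47 + 9621/47)(7824/47 − 6000/47) = 15053472/2209.
Government spending = 57 × 9621/47 = 548397/47.
DWL = ½ × 57 × (9621/47 − 6885/47) = 77976/47; fraction = (77976/47) / (548397/47) = 152/1069.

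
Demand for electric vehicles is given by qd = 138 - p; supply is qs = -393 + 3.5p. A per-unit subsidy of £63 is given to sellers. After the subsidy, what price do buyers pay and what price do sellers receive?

Buyers pay £69; sellers receive £132

Pre-subsidy: 138 - p = -393 + 3.5p gives p* = 118, q* = 20.
With the subsidy, sellers receive ps = pb + 63 for each unit, where pb is the price buyers pay.
Supply in terms of pb becomes qs = -393 + 3.5(pb + 63) = -172.5 + 3.5pb. Setting this equal to demand: 138 - pb = -172.5 + 3.5pb, so pb = 69.
Sellers receive ps = 69 + 63 = 132; q' = 138 − 1·69 = 69.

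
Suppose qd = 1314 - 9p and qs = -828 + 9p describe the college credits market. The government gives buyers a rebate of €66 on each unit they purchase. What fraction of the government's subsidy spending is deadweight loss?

Pre-subsidy: 1314 - 9p = -828 + 9p gives p* = 119, q* = 243.
With the rebate, buyers effectively pay pb = ps − 66, where ps is the price sellers receive.
Demand in terms of ps becomes qd = 1314 − 9(ps − 66) = 1908 - 9ps. Setting this equal to supply: 1908 - 9ps = -828 + 9ps, so ps = 152.
Buyers pay pb = 152 − 66 = 86; q' = -828 + 9·152 = 540.
ΔCS = ½(243 + 540)(119 − 86) = 12919.5; ΔPS = ½(243 + 540)(152 − 119) = 12919.5.
Government spending = 66 × 540 = 35640.
DWL = ½ × 66 × (540 − 243) = 9801; fraction = 9801 / 35640 = 0.275.

DWL / government spending = 0.275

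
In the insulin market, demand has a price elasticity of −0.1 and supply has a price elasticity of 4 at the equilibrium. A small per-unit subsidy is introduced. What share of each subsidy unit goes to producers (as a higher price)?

For a small subsidy around the equilibrium, the benefit split depends on the relative slopes, which at a point are proportional to the elasticities.
Buyer share = εs/(εs + |εd|) = 4/(4 + 0.1) = 40/41; seller share = |εd|/(εs + |εd|) = 1/41.
So producers capture 1/41 of the subsidy.

Producer share = 1/41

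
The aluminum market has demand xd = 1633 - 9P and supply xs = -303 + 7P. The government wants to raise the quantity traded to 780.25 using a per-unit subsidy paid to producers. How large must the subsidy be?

At x = 780.25, invert demand for the buyer price: Pb = (1633 − 780.25)/9 = 94.75; invert supply for the seller price: Ps = (780.25 − (-303))/7 = 154.75.
The subsidy must fill the gap: s = Ps − Pb = 154.75 − 94.75 = 60.

Required subsidy s = 60 per unit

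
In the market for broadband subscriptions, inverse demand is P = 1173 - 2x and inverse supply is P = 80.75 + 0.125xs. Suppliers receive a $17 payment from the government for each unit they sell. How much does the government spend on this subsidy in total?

Pre-subsidy: 1173 - 2x = 80.75 + 0.125x gives x* = 514 and P* = 145.
With the subsidy, sellers receive Ps = Pb + 17 for each unit, where Pb is the price buyers pay.
On the curves, Pb = 1173 - 2x and Ps = 80.75 + 0.125x; the wedge Ps − Pb = 17 gives 80.75 + 0.125x − (1173 - 2x) = 17, so x' = 522.
Then Pb = 1173 − 2·522 = 129 and Ps = 80.75 + 0.125·522 = 146.
Government outlay = subsidy × quantity = 17 × 522 = 8874.

Government cost = $8874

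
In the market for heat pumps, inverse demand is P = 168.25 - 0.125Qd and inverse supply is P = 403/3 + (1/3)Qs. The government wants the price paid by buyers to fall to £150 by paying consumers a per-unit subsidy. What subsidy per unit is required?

At a buyer price of 150, quantity demanded is 1346 − 8·150 = 146.
Sellers supply 146 only when they receive Ps = 403/3 + (1/3)·146 = 183.
s = Ps − Pb = 183 − 150 = 33.

Required subsidy s = £33 per unit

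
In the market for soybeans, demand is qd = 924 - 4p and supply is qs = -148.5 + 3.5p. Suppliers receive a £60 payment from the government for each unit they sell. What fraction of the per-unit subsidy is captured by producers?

Pre-subsidy: 924 - 4p = -148.5 + 3.5p gives p* = 143, q* = 352.
With the subsidy, sellers receive ps = pb + 60 for each unit, where pb is the price buyers pay.
Supply in terms of pb becomes qs = -148.5 + 3.5(pb + 60) = 61.5 + 3.5pb. Setting this equal to demand: 924 - 4pb = 61.5 + 3.5pb, so pb = 115.
Sellers receive ps = 115 + 60 = 175; q' = 924 − 4·115 = 464.
Buyers' price falls by p* − pb = 143 − 115 = 28; sellers' price rises by ps − p* = 175 − 143 = 32.
So producers capture 32/60 = 8/15 of each unit of subsidy.

Producer share = 8/15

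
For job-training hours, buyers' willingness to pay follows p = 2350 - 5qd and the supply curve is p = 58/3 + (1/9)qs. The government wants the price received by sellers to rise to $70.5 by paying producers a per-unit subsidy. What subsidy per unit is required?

Required subsidy s = $23 per unit

At a seller price of 70.5, quantity supplied is -174 + 9·70.5 = 460.5.
Buyers absorb 460.5 only when they pay pb = 2350 − 5·460.5 = 47.5.
s = ps − pb = 70.5 − 47.5 = 23.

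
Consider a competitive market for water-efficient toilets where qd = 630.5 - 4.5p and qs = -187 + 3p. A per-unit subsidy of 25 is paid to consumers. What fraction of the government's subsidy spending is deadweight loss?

Pre-subsidy: 630.5 - 4.5p = -187 + 3p gives p* = 109, q* = 140.
With the rebate, buyers effectively pay pb = ps − 25, where ps is the price sellers receive.
Demand in terms of ps becomes qd = 630.5 − 4.5(ps − 25) = 743 - 4.5ps. Setting this equal to supply: 743 - 4.5ps = -187 + 3ps, so ps = 124.
Buyers pay pb = 124 − 25 = 99; q' = -187 + 3·124 = 185.
ΔCS = ½(140 + 185)(109 − 99) = 1625; ΔPS = ½(140 + 185)(124 − 109) = 2437.5.
Government spending = 25 × 185 = 4625.
DWL = ½ × 25 × (185 − 140) = 562.5; fraction = 562.5 / 4625 = 9/74.

DWL / government spending = 9/74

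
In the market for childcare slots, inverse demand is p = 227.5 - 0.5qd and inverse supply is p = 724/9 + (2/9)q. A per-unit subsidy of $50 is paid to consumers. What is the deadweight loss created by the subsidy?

Pre-subsidy: 227.5 - 0.5q = 724/9 + (2/9)q gives q* = 2647/13 and p* = 1634/13.
With the rebate, buyers effectively pay pb = ps − 50, where ps is the price sellers receive.
On the curves, pb = 227.5 - 0.5q and ps = 724/9 + (2/9)q; the wedge ps − pb = 50 gives 724/9 + (2/9)q − (227.5 - 0.5q) = 50, so q' = 3547/13.
Then pb = 227.5 − 0.5·(3547/13) = 1184/13 and ps = 724/9 + (2/9)·(3547/13) = 1834/13.
The subsidy expands output by 3547/13 − 2647/13 = 900/13 past the efficient level; on those units the gap between marginal cost and willingness to pay runs from 0 up to 50.
DWL = ½ × 50 × 900/13 = 22500/13.

Deadweight loss = 22500/13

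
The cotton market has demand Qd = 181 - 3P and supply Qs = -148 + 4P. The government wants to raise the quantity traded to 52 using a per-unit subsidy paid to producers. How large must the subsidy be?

At Q = 52, invert demand for the buyer price: Pb = (181 − 52)/3 = 43; invert supply for the seller price: Ps = (52 − (-148))/4 = 50.
The subsidy must fill the gap: s = Ps − Pb = 50 − 43 = 7.

Required subsidy s = 7 per unit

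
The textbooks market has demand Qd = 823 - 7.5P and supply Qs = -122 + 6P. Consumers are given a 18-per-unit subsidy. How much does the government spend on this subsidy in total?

Government cost = 6444

Pre-subsidy: 823 - 7.5P = -122 + 6P gives P* = 70, Q* = 298.
With the rebate, buyers effectively pay Pb = Ps − 18, where Ps is the price sellers receive.
Demand in terms of Ps becomes Qd = 823 − 7.5(Ps − 18) = 958 - 7.5Ps. Setting this equal to supply: 958 - 7.5Ps = -122 + 6Ps, so Ps = 80.
Buyers pay Pb = 80 − 18 = 62; Q' = -122 + 6·80 = 358.
Government outlay = subsidy × quantity = 18 × 358 = 6444.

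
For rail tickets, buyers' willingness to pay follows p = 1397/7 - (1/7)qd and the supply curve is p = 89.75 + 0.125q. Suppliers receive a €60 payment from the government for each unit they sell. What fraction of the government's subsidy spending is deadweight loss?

Pre-subsidy: 1397/7 - (1/7)q = 89.75 + 0.125q gives q* = 410 and p* = 141.
With the subsidy, sellers receive ps = pb + 60 for each unit, where pb is the price buyers pay.
On the curves, pb = 1397/7 - (1/7)q and ps = 89.75 + 0.125q; the wedge ps − pb = 60 gives 89.75 + 0.125q − (1397/7 - (1/7)q) = 60, so q' = 634.
Then pb = 1397/7 − (1/7)·634 = 109 and ps = 89.75 + 0.125·634 = 169.
ΔCS = ½(410 + 634)(141 − 109) = 16704; ΔPS = ½(410 + 634)(169 − 141) = 14616.
Government spending = 60 × 634 = 38040.
DWL = ½ × 60 × (634 − 410) = 6720; fraction = 6720 / 38040 = 56/317.

DWL / government spending = 56/317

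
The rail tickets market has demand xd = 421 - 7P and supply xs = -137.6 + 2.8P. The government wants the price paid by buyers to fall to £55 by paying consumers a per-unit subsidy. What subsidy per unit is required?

Required subsidy s = £7 per unit

At a buyer price of 55, quantity demanded is 421 − 7·55 = 36.
Sellers supply 36 only when they receive Ps with -137.6 + 2.8·Ps = 36, i.e. Ps = 62.
s = Ps − Pb = 62 − 55 = 7.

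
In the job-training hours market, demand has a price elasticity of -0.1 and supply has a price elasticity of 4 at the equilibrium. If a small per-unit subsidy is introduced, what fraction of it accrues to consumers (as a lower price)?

Consumer share = 40/41

For a small subsidy around the equilibrium, the benefit split depends on the relative slopes, which at a point are proportional to the elasticities.
Buyer share = εs/(εs + |εd|) = 4/(4 + 0.1) = 40/41; seller share = |εd|/(εs + |εd|) = 1/41.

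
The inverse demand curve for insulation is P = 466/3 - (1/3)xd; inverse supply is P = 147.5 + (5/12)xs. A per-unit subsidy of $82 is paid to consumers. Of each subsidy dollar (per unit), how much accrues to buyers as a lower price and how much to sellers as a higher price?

Buyers gain 328/9 per unit; sellers gain 410/9 per unit

Pre-subsidy: 466/3 - (1/3)x = 147.5 + (5/12)x gives x* = 94/9 and P* = 4100/27.
With the rebate, buyers effectively pay Pb = Ps − 82, where Ps is the price sellers receive.
On the curves, Pb = 466/3 - (1/3)x and Ps = 147.5 + (5/12)x; the wedge Ps − Pb = 82 gives 147.5 + (5/12)x − (466/3 - (1/3)x) = 82, so x' = 1078/9.
Then Pb = 466/3 − (1/3)·(1078/9) = 3116/27 and Ps = 147.5 + (5/12)·(1078/9) = 5330/27.
Buyers' price falls by P* − Pb = 4100/27 − 3116/27 = 328/9; sellers' price rises by Ps − P* = 5330/27 − 4100/27 = 410/9.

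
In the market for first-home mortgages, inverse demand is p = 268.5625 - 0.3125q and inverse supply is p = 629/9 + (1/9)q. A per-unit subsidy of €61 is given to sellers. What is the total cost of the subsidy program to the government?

Pre-subsidy: 268.5625 - 0.3125q = 629/9 + (1/9)q gives q* = 469 and p* = 122.
With the subsidy, sellers receive ps = pb + 61 for each unit, where pb is the price buyers pay.
On the curves, pb = 268.5625 - 0.3125q and ps = 629/9 + (1/9)q; the wedge ps − pb = 61 gives 629/9 + (1/9)q − (268.5625 - 0.3125q) = 61, so q' = 613.
Then pb = 268.5625 − 0.3125·613 = 77 and ps = 629/9 + (1/9)·613 = 138.
Government outlay = subsidy × quantity = 61 × 613 = 37393.

Government cost = €37393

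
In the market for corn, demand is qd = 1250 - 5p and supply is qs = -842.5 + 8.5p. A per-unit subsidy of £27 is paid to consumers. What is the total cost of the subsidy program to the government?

Government cost = £15120

Pre-subsidy: 1250 - 5p = -842.5 + 8.5p gives p* = 155, q* = 475.
With the rebate, buyers effectively pay pb = ps − 27, where ps is the price sellers receive.
Demand in terms of ps becomes qd = 1250 − 5(ps − 27) = 1385 - 5ps. Setting this equal to supply: 1385 - 5ps = -842.5 + 8.5ps, so ps = 165.
Buyers pay pb = 165 − 27 = 138; q' = -842.5 + 8.5·165 = 560.
Government outlay = subsidy × quantity = 27 × 560 = 15120.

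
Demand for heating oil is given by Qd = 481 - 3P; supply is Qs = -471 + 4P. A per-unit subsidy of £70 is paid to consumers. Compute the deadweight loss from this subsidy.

Pre-subsidy: 481 - 3P = -471 + 4P gives P* = 136, Q* = 73.
With the rebate, buyers effectively pay Pb = Ps − 70, where Ps is the price sellers receive.
Demand in terms of Ps becomes Qd = 481 − 3(Ps − 70) = 691 - 3Ps. Setting this equal to supply: 691 - 3Ps = -471 + 4Ps, so Ps = 166.
Buyers pay Pb = 166 − 70 = 96; Q' = -471 + 4·166 = 193.
The subsidy expands output by 193 − 73 = 120 past the efficient level; on those units the gap between marginal cost and willingness to pay runs from 0 up to 70.
DWL = ½ × 70 × 120 = 4200.

Deadweight loss = £4200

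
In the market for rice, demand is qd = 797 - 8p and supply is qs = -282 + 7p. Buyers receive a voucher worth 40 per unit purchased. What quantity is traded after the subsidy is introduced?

Pre-subsidy: 797 - 8p = -282 + 7p gives p* = 1079/15, q* = 3323/15.
With the rebate, buyers effectively pay pb = ps − 40, where ps is the price sellers receive.
Demand in terms of ps becomes qd = 797 − 8(ps − 40) = 1117 - 8ps. Setting this equal to supply: 1117 - 8ps = -282 + 7ps, so ps = 1399/15.
Buyers pay pb = 1399/15 − 40 = 799/15; q' = -282 + 7·(1399/15) = 5563/15.

q' = 5563/15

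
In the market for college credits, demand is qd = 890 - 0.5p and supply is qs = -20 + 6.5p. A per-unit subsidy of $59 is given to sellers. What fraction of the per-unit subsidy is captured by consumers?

Pre-subsidy: 890 - 0.5p = -20 + 6.5p gives p* = 130, q* = 825.
With the subsidy, sellers receive ps = pb + 59 for each unit, where pb is the price buyers pay.
Supply in terms of pb becomes qs = -20 + 6.5(pb + 59) = 363.5 + 6.5pb. Setting this equal to demand: 890 - 0.5pb = 363.5 + 6.5pb, so pb = 1053/14.
Sellers receive ps = 1053/14 + 59 = 1879/14; q' = 890 − 0.5·(1053/14) = 23867/28.
Buyers' price falls by p* − pb = 130 − 1053/14 = 767/14; sellers' price rises by ps − p* = 1879/14 − 130 = 59/14.
So consumers capture (767/14)/59 = 13/14 of each unit of subsidy.

Consumer share = 13/14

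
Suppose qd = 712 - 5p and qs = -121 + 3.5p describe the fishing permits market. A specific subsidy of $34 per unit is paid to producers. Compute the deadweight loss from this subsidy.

Deadweight loss = $1190

Pre-subsidy: 712 - 5p = -121 + 3.5p gives p* = 98, q* = 222.
With the subsidy, sellers receive ps = pb + 34 for each unit, where pb is the price buyers pay.
Supply in terms of pb becomes qs = -121 + 3.5(pb + 34) = -2 + 3.5pb. Setting this equal to demand: 712 - 5pb = -2 + 3.5pb, so pb = 84.
Sellers receive ps = 84 + 34 = 118; q' = 712 − 5·84 = 292.
The subsidy expands output by 292 − 222 = 70 past the efficient level; on those units the gap between marginal cost and willingness to pay runs from 0 up to 34.
DWL = ½ × 34 × 70 = 1190.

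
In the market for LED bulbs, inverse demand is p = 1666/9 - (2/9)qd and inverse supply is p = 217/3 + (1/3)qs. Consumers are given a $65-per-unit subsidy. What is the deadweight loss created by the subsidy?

Pre-subsidy: 1666/9 - (2/9)q = 217/3 + (1/3)q gives q* = 203 and p* = 140.
With the rebate, buyers effectively pay pb = ps − 65, where ps is the price sellers receive.
On the curves, pb = 1666/9 - (2/9)q and ps = 217/3 + (1/3)q; the wedge ps − pb = 65 gives 217/3 + (1/3)q − (1666/9 - (2/9)q) = 65, so q' = 320.
Then pb = 1666/9 − (2/9)·320 = 114 and ps = 217/3 + (1/3)·320 = 179.
The subsidy expands output by 320 − 203 = 117 past the efficient level; on those units the gap between marginal cost and willingness to pay runs from 0 up to 65.
DWL = ½ × 65 × 117 = 3802.5.

Deadweight loss = $3802.5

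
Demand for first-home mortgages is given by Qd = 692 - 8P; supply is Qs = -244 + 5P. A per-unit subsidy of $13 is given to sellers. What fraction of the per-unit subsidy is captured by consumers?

Consumer share = 5/13

Pre-subsidy: 692 - 8P = -244 + 5P gives P* = 72, Q* = 116.
With the subsidy, sellers receive Ps = Pb + 13 for each unit, where Pb is the price buyers pay.
Supply in terms of Pb becomes Qs = -244 + 5(Pb + 13) = -179 + 5Pb. Setting this equal to demand: 692 - 8Pb = -179 + 5Pb, so Pb = 67.
Sellers receive Ps = 67 + 13 = 80; Q' = 692 − 8·67 = 156.
Buyers' price falls by P* − Pb = 72 − 67 = 5; sellers' price rises by Ps − P* = 80 − 72 = 8.
So consumers capture 5/13 = 5/13 of each unit of subsidy.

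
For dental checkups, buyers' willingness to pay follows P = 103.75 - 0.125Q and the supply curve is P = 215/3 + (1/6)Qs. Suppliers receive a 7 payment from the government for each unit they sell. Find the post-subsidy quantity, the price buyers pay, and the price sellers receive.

Pre-subsidy: 103.75 - 0.125Q = 215/3 + (1/6)Q gives Q* = 110 and P* = 90.
With the subsidy, sellers receive Ps = Pb + 7 for each unit, where Pb is the price buyers pay.
On the curves, Pb = 103.75 - 0.125Q and Ps = 215/3 + (1/6)Q; the wedge Ps − Pb = 7 gives 215/3 + (1/6)Q − (103.75 - 0.125Q) = 7, so Q' = 134.
Then Pb = 103.75 − 0.125·134 = 87 and Ps = 215/3 + (1/6)·134 = 94.

Q' = 134; buyers pay 87; sellers receive 94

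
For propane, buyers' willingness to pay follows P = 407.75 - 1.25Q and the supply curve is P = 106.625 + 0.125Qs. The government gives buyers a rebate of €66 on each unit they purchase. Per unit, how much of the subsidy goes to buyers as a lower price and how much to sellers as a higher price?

Buyers gain €60 per unit; sellers gain €6 per unit

Pre-subsidy: 407.75 - 1.25Q = 106.625 + 0.125Q gives Q* = 219 and P* = 134.
With the rebate, buyers effectively pay Pb = Ps − 66, where Ps is the price sellers receive.
On the curves, Pb = 407.75 - 1.25Q and Ps = 106.625 + 0.125Q; the wedge Ps − Pb = 66 gives 106.625 + 0.125Q − (407.75 - 1.25Q) = 66, so Q' = 267.
Then Pb = 407.75 − 1.25·267 = 74 and Ps = 106.625 + 0.125·267 = 140.
Buyers' price falls by P* − Pb = 134 − 74 = 60; sellers' price rises by Ps − P* = 140 − 134 = 6.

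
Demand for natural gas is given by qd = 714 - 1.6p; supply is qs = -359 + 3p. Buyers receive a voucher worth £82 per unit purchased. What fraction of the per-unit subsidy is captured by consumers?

Pre-subsidy: 714 - 1.6p = -359 + 3p gives p* = 5365/23, q* = 7838/23.
With the rebate, buyers effectively pay pb = ps − 82, where ps is the price sellers receive.
Demand in terms of ps becomes qd = 714 − 1.6(ps − 82) = 845.2 - 1.6ps. Setting this equal to supply: 845.2 - 1.6ps = -359 + 3ps, so ps = 6021/23.
Buyers pay pb = 6021/23 − 82 = 4135/23; q' = -359 + 3·(6021/23) = 9806/23.
Buyers' price falls by p* − pb = 5365/23 − 4135/23 = 1230/23; sellers' price rises by ps − p* = 6021/23 − 5365/23 = 656/23.
So consumers capture (1230/23)/82 = 15/23 of each unit of subsidy.

Consumer share = 15/23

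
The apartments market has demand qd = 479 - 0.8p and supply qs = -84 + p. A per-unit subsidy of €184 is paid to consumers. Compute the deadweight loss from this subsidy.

Deadweight loss = 67712/9

Pre-subsidy: 479 - 0.8p = -84 + p gives p* = 2815/9, q* = 2059/9.
With the rebate, buyers effectively pay pb = ps − 184, where ps is the price sellers receive.
Demand in terms of ps becomes qd = 479 − 0.8(ps − 184) = 626.2 - 0.8ps. Setting this equal to supply: 626.2 - 0.8ps = -84 + ps, so ps = 3551/9.
Buyers pay pb = 3551/9 − 184 = 1895/9; q' = -84 + 1·(3551/9) = 2795/9.
The subsidy expands output by 2795/9 − 2059/9 = 736/9 past the efficient level; on those units the gap between marginal cost and willingness to pay runs from 0 up to 184.
DWL = ½ × 184 × 736/9 = 67712/9.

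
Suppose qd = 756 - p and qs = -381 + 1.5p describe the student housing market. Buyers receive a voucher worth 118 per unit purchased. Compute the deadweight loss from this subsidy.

Deadweight loss = 4177.2

Pre-subsidy: 756 - p = -381 + 1.5p gives p* = 454.8, q* = 301.2.
With the rebate, buyers effectively pay pb = ps − 118, where ps is the price sellers receive.
Demand in terms of ps becomes qd = 756 − 1(ps − 118) = 874 - ps. Setting this equal to supply: 874 - ps = -381 + 1.5ps, so ps = 502.
Buyers pay pb = 502 − 118 = 384; q' = -381 + 1.5·502 = 372.
The subsidy expands output by 372 − 301.2 = 70.8 past the efficient level; on those units the gap between marginal cost and willingness to pay runs from 0 up to 118.
DWL = ½ × 118 × 70.8 = 4177.2.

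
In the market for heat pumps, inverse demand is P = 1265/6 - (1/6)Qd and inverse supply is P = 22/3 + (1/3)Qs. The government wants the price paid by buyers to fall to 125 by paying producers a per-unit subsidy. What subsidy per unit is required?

Required subsidy s = 54 per unit

At a buyer price of 125, quantity demanded is 1265 − 6·125 = 515.
Sellers supply 515 only when they receive Ps = 22/3 + (1/3)·515 = 179.
s = Ps − Pb = 179 − 125 = 54.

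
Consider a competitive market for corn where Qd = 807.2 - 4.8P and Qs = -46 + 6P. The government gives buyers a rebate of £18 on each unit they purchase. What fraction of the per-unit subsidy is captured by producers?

Producer share = 4/9

Pre-subsidy: 807.2 - 4.8P = -46 + 6P gives P* = 79, Q* = 428.
With the rebate, buyers effectively pay Pb = Ps − 18, where Ps is the price sellers receive.
Demand in terms of Ps becomes Qd = 807.2 − 4.8(Ps − 18) = 893.6 - 4.8Ps. Setting this equal to supply: 893.6 - 4.8Ps = -46 + 6Ps, so Ps = 87.
Buyers pay Pb = 87 − 18 = 69; Q' = -46 + 6·87 = 476.
Buyers' price falls by P* − Pb = 79 − 69 = 10; sellers' price rises by Ps − P* = 87 − 79 = 8.
So producers capture 8/18 = 4/9 of each unit of subsidy.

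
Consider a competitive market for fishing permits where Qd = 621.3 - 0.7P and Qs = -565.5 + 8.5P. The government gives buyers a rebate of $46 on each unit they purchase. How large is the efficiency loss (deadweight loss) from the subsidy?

Deadweight loss = $684.25

Pre-subsidy: 621.3 - 0.7P = -565.5 + 8.5P gives P* = 129, Q* = 531.
With the rebate, buyers effectively pay Pb = Ps − 46, where Ps is the price sellers receive.
Demand in terms of Ps becomes Qd = 621.3 − 0.7(Ps − 46) = 653.5 - 0.7Ps. Setting this equal to supply: 653.5 - 0.7Ps = -565.5 + 8.5Ps, so Ps = 132.5.
Buyers pay Pb = 132.5 − 46 = 86.5; Q' = -565.5 + 8.5·132.5 = 560.75.
The subsidy expands output by 560.75 − 531 = 29.75 past the efficient level; on those units the gap between marginal cost and willingness to pay runs from 0 up to 46.
DWL = ½ × 46 × 29.75 = 684.25.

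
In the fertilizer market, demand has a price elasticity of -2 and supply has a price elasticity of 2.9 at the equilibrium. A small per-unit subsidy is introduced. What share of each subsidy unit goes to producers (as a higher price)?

For a small subsidy around the equilibrium, the benefit split depends on the relative slopes, which at a point are proportional to the elasticities.
Buyer share = εs/(εs + |εd|) = 2.9/(2.9 + 2) = 29/49; seller share = |εd|/(εs + |εd|) = 20/49.
So producers capture 20/49 of the subsidy.

Producer share = 20/49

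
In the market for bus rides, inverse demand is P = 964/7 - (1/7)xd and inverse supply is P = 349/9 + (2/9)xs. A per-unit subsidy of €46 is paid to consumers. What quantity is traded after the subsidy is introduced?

Pre-subsidy: 964/7 - (1/7)x = 349/9 + (2/9)x gives x* = 271 and P* = 99.
With the rebate, buyers effectively pay Pb = Ps − 46, where Ps is the price sellers receive.
On the curves, Pb = 964/7 - (1/7)x and Ps = 349/9 + (2/9)x; the wedge Ps − Pb = 46 gives 349/9 + (2/9)x − (964/7 - (1/7)x) = 46, so x' = 397.
Then Pb = 964/7 − (1/7)·397 = 81 and Ps = 349/9 + (2/9)·397 = 127.

x' = 397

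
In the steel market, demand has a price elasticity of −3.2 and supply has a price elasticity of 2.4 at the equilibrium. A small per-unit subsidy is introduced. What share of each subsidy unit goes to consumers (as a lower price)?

Consumer share = 3/7

For a small subsidy around the equilibrium, the benefit split depends on the relative slopes, which at a point are proportional to the elasticities.
Buyer share = εs/(εs + |εd|) = 2.4/(2.4 + 3.2) = 3/7; seller share = |εd|/(εs + |εd|) = 4/7.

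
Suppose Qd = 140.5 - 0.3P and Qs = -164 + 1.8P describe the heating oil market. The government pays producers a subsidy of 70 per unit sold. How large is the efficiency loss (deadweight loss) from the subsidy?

Deadweight loss = 630

Pre-subsidy: 140.5 - 0.3P = -164 + 1.8P gives P* = 145, Q* = 97.
With the subsidy, sellers receive Ps = Pb + 70 for each unit, where Pb is the price buyers pay.
Supply in terms of Pb becomes Qs = -164 + 1.8(Pb + 70) = -38 + 1.8Pb. Setting this equal to demand: 140.5 - 0.3Pb = -38 + 1.8Pb, so Pb = 85.
Sellers receive Ps = 85 + 70 = 155; Q' = 140.5 − 0.3·85 = 115.
The subsidy expands output by 115 − 97 = 18 past the efficient level; on those units the gap between marginal cost and willingness to pay runs from 0 up to 70.
DWL = ½ × 70 × 18 = 630.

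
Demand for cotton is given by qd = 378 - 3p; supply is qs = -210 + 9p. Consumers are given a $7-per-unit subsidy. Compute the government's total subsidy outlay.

Pre-subsidy: 378 - 3p = -210 + 9p gives p* = 49, q* = 231.
With the rebate, buyers effectively pay pb = ps − 7, where ps is the price sellers receive.
Demand in terms of ps becomes qd = 378 − 3(ps − 7) = 399 - 3ps. Setting this equal to supply: 399 - 3ps = -210 + 9ps, so ps = 50.75.
Buyers pay pb = 50.75 − 7 = 43.75; q' = -210 + 9·50.75 = 246.75.
Government outlay = subsidy × quantity = 7 × 246.75 = 1727.25.

Government cost = $1727.25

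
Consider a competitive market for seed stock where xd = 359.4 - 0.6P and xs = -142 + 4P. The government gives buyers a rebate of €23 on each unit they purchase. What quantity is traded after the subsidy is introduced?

Pre-subsidy: 359.4 - 0.6P = -142 + 4P gives P* = 109, x* = 294.
With the rebate, buyers effectively pay Pb = Ps − 23, where Ps is the price sellers receive.
Demand in terms of Ps becomes xd = 359.4 − 0.6(Ps − 23) = 373.2 - 0.6Ps. Setting this equal to supply: 373.2 - 0.6Ps = -142 + 4Ps, so Ps = 112.
Buyers pay Pb = 112 − 23 = 89; x' = -142 + 4·112 = 306.

x' = 306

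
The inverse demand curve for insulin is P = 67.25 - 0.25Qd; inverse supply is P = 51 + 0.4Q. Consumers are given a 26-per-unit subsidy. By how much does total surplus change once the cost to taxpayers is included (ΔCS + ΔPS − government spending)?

Pre-subsidy: 67.25 - 0.25Q = 51 + 0.4Q gives Q* = 25 and P* = 61.
With the rebate, buyers effectively pay Pb = Ps − 26, where Ps is the price sellers receive.
On the curves, Pb = 67.25 - 0.25Q and Ps = 51 + 0.4Q; the wedge Ps − Pb = 26 gives 51 + 0.4Q − (67.25 - 0.25Q) = 26, so Q' = 65.
Then Pb = 67.25 − 0.25·65 = 51 and Ps = 51 + 0.4·65 = 77.
ΔCS = ½(25 + 65)(61 − 51) = 450; ΔPS = ½(25 + 65)(77 − 61) = 720.
Government spending = 26 × 65 = 1690.
Net change = 450 + 720 − 1690 = -520. The loss equals the DWL triangle ½·26·40.

Net change in total surplus = -520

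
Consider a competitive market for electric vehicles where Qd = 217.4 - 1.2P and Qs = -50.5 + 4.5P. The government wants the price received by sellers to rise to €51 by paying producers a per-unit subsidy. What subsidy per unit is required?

At a seller price of 51, quantity supplied is -50.5 + 4.5·51 = 179.
Buyers absorb 179 only when they pay Pb with 217.4 − 1.2·Pb = 179, i.e. Pb = 32.
s = Ps − Pb = 51 − 32 = 19.

Required subsidy s = €19 per unit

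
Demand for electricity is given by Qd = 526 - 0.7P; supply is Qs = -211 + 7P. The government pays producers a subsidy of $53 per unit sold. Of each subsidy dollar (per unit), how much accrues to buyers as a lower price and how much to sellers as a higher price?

Pre-subsidy: 526 - 0.7P = -211 + 7P gives P* = 670/7, Q* = 459.
With the subsidy, sellers receive Ps = Pb + 53 for each unit, where Pb is the price buyers pay.
Supply in terms of Pb becomes Qs = -211 + 7(Pb + 53) = 160 + 7Pb. Setting this equal to demand: 526 - 0.7Pb = 160 + 7Pb, so Pb = 3660/77.
Sellers receive Ps = 3660/77 + 53 = 7741/77; Q' = 526 − 0.7·(3660/77) = 5420/11.
Buyers' price falls by P* − Pb = 670/7 − 3660/77 = 530/11; sellers' price rises by Ps − P* = 7741/77 − 670/7 = 53/11.

Buyers gain 530/11 per unit; sellers gain 53/11 per unit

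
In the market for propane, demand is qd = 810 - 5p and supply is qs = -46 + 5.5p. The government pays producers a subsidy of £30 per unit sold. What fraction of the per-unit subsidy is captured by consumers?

Pre-subsidy: 810 - 5p = -46 + 5.5p gives p* = 1712/21, q* = 8450/21.
With the subsidy, sellers receive ps = pb + 30 for each unit, where pb is the price buyers pay.
Supply in terms of pb becomes qs = -46 + 5.5(pb + 30) = 119 + 5.5pb. Setting this equal to demand: 810 - 5pb = 119 + 5.5pb, so pb = 1382/21.
Sellers receive ps = 1382/21 + 30 = 2012/21; q' = 810 − 5·(1382/21) = 10100/21.
Buyers' price falls by p* − pb = 1712/21 − 1382/21 = 110/7; sellers' price rises by ps − p* = 2012/21 − 1712/21 = 100/7.
So consumers capture (110/7)/30 = 11/21 of each unit of subsidy.

Consumer share = 11/21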